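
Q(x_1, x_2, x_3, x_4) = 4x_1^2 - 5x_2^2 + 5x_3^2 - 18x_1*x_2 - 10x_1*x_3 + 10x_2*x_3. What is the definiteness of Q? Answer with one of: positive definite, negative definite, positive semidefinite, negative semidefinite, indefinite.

indefinite

The symmetric matrix is A = [[4, -9, -5, 0], [-9, -5, 5, 0], [-5, 5, 5, 0], [0, 0, 0, 0]].
Applying the same elementary operations to the rows and columns of A produces a congruent diagonal matrix with entries 4, -101/4, 30/101, 0.
That gives 2 positive, 1 negative, 1 zero pivots.
Hence Q is indefinite.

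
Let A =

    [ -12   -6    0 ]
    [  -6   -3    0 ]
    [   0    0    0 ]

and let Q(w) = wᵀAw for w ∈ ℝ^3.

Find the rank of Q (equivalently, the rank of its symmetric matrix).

1

Row-reducing A symmetrically gives the diagonal entries -12, 0, 0.
That gives 1 negative, 2 zero pivots.
The rank is the number of nonzero pivots: 1.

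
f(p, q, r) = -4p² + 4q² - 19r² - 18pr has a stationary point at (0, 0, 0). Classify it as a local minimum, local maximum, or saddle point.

The Hessian at the origin is H = [[-8, 0, -18], [0, 8, 0], [-18, 0, -38]].
Symmetric row and column elimination reduces H to a congruent diagonal form with pivots -8, 8, 5/2.
Counting signs: 2 positive, 1 negative.
H is indefinite, so the origin is a saddle point.

saddle point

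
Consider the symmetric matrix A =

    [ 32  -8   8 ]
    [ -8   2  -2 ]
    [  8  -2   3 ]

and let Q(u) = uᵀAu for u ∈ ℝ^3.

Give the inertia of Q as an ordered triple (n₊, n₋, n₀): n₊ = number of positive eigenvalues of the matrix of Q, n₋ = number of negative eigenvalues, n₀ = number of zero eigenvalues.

Congruent diagonalization of A (simultaneous row and column reduction) yields pivots 32, 0, 1.
That gives 2 positive, 1 zero pivots.

(2, 0, 1)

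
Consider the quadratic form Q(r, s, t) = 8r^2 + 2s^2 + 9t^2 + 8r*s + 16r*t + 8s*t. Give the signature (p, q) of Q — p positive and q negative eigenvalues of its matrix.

(2, 0)

Write A = [[8, 4, 8], [4, 2, 4], [8, 4, 9]].
Row-reducing A symmetrically gives the diagonal entries 8, 0, 1.
So there are 2 positive, 1 zero pivots.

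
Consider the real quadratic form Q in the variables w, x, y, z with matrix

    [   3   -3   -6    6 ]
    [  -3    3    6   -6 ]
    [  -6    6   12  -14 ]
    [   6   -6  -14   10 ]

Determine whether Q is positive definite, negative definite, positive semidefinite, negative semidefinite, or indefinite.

A is congruent to a diagonal matrix with 2 positive, 1 negative and 1 zero entries, so Q is indefinite.

indefinite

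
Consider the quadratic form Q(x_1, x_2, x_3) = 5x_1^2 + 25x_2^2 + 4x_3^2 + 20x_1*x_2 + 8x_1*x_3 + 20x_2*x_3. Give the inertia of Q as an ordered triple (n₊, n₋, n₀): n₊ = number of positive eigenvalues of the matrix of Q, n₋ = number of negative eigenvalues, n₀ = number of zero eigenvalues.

The symmetric matrix is A = [[5, 10, 4], [10, 25, 10], [4, 10, 4]].
Applying the same elementary operations to the rows and columns of A produces a congruent diagonal matrix with entries 5, 5, 0.
Counting signs: 2 positive, 1 zero.

(2, 0, 1)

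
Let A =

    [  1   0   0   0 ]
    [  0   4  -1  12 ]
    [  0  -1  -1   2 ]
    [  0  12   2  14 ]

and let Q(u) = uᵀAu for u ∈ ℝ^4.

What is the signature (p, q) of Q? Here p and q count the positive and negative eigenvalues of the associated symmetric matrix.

Symmetric row and column elimination reduces A to a congruent diagonal form with pivots 1, 4, -5/4, -2.
Counting signs: 2 positive, 2 negative.

(2, 2)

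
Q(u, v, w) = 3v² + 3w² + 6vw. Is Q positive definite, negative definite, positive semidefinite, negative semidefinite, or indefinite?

The associated matrix is A = [[0, 0, 0], [0, 3, 3], [0, 3, 3]].
Applying the same elementary operations to the rows and columns of A produces a congruent diagonal matrix with entries 0, 3, 0.
Counting signs: 1 positive, 2 zero.
Hence Q is positive semidefinite.

positive semidefinite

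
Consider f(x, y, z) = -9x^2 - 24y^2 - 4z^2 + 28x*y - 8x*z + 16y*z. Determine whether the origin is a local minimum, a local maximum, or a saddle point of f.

local maximum

The Hessian at the origin is H = [[-18, 28, -8], [28, -48, 16], [-8, 16, -8]].
An LDLᵀ factorisation of H has diagonal entries -18, -40/9, -8/5.
That gives 3 negative pivots.
H is negative definite, so the origin is a strict local maximum.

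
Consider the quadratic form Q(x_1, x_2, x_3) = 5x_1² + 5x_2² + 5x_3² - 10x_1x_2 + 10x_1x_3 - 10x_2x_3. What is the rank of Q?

1

The symmetric matrix is A = [[5, -5, 5], [-5, 5, -5], [5, -5, 5]].
Congruent diagonalization of A (simultaneous row and column reduction) yields pivots 5, 0, 0.
So there are 1 positive, 2 zero pivots.
The rank is the number of nonzero pivots: 1.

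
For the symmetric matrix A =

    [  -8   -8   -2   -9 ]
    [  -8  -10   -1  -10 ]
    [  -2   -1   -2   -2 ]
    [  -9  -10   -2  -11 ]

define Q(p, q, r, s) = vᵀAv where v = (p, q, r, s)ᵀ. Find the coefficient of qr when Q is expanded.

-2

The coefficient of qr is A[2,3] + A[3,2] = 2·(-1) = -2.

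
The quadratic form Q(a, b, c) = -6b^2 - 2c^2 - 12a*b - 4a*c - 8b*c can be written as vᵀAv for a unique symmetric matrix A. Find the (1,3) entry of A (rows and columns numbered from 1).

-2

The coefficient of a·c in Q is -4. For a symmetric A this equals A[1,3] + A[3,1] = 2·A[1,3].
So A[1,3] = -4/2 = -2.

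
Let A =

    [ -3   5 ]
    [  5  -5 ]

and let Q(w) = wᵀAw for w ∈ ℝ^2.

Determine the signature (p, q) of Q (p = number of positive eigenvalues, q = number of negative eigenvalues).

(1, 1)

Row-reducing A symmetrically gives the diagonal entries -3, 10/3.
So there are 1 positive, 1 negative pivots.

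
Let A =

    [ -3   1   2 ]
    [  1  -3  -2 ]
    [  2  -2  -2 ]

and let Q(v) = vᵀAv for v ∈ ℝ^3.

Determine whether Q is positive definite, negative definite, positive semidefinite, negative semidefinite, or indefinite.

Applying the same elementary operations to the rows and columns of A produces a congruent diagonal matrix with entries -3, -8/3, 0.
So there are 2 negative, 1 zero pivots.
Hence Q is negative semidefinite.

negative semidefinite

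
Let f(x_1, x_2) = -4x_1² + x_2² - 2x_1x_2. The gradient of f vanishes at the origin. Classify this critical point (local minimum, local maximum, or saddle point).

saddle point

The Hessian at the origin is H = [[-8, -2], [-2, 2]].
det H = -8·2 − (-2)² = -20 < 0, so H is indefinite.
Therefore the origin is a saddle point.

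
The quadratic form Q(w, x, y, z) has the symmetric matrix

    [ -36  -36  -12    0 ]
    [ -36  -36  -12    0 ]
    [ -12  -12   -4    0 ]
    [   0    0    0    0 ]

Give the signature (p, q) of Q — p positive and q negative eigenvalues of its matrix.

(0, 1)

Row-reducing A symmetrically gives the diagonal entries -36, 0, 0, 0.
So there are 1 negative, 3 zero pivots.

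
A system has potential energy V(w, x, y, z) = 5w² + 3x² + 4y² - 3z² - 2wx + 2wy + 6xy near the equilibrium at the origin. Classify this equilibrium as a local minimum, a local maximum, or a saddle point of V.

saddle point

The Hessian at the origin is H = [[10, -2, 2, 0], [-2, 6, 6, 0], [2, 6, 8, 0], [0, 0, 0, -6]].
Row-reducing H symmetrically gives the diagonal entries 10, 28/5, 2/7, -6.
So there are 3 positive, 1 negative pivots.
H is indefinite, so the origin is a saddle point.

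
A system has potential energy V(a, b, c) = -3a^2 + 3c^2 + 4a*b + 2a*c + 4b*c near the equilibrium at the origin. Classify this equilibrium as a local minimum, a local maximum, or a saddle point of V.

saddle point

The Hessian at the origin is H = [[-6, 4, 2], [4, 0, 4], [2, 4, 6]].
Applying the same elementary operations to the rows and columns of H produces a congruent diagonal matrix with entries -6, 8/3, -4.
That gives 1 positive, 2 negative pivots.
H is indefinite, so the origin is a saddle point.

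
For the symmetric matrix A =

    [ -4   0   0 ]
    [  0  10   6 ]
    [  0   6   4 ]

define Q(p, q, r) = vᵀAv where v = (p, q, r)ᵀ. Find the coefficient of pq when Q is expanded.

The coefficient of pq is A[1,2] + A[2,1] = 2·0 = 0.

0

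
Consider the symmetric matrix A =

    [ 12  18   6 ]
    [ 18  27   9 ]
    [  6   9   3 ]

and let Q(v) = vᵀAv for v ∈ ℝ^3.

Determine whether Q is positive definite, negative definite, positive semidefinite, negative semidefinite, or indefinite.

positive semidefinite

Row-reducing A symmetrically gives the diagonal entries 12, 0, 0.
Counting signs: 1 positive, 2 zero.
Hence Q is positive semidefinite.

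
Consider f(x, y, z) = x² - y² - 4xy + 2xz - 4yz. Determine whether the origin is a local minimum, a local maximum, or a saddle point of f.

The Hessian at the origin is H = [[2, -4, 2], [-4, -2, -4], [2, -4, 0]].
Symmetric row and column elimination reduces H to a congruent diagonal form with pivots 2, -10, -2.
Counting signs: 1 positive, 2 negative.
H is indefinite, so the origin is a saddle point.

saddle point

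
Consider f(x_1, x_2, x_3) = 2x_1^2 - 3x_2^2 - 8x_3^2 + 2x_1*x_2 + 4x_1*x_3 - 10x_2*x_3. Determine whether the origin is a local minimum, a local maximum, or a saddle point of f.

The Hessian at the origin is H = [[4, 2, 4], [2, -6, -10], [4, -10, -16]].
Row-reducing H symmetrically gives the diagonal entries 4, -7, 4/7.
Counting signs: 2 positive, 1 negative.
H is indefinite, so the origin is a saddle point.

saddle point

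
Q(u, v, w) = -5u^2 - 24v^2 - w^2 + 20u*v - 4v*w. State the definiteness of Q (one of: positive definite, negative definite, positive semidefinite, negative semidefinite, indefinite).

negative semidefinite

Write A = [[-5, 10, 0], [10, -24, -2], [0, -2, -1]].
Row-reducing A symmetrically gives the diagonal entries -5, -4, 0.
Counting signs: 2 negative, 1 zero.
Hence Q is negative semidefinite.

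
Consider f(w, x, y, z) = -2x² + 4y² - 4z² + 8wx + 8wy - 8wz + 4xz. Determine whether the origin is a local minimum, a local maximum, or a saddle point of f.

The Hessian at the origin is H = [[0, 8, 8, -8], [8, -4, 0, 4], [8, 0, 8, 0], [-8, 4, 0, -8]].
H is indefinite, so the origin is a saddle point.

saddle point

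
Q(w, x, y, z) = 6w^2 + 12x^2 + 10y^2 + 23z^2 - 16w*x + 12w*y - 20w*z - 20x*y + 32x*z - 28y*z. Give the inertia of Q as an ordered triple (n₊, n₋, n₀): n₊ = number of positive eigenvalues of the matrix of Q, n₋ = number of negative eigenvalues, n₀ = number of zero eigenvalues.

(4, 0, 0)

The symmetric matrix is A = [[6, -8, 6, -10], [-8, 12, -10, 16], [6, -10, 10, -14], [-10, 16, -14, 23]].
An LDLᵀ factorisation of A has diagonal entries 6, 4/3, 1, 1.
That gives 4 positive pivots.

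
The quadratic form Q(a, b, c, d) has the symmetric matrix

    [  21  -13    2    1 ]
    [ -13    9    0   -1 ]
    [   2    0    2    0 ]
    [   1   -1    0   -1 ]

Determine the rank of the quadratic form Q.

Applying the same elementary operations to the rows and columns of A produces a congruent diagonal matrix with entries 21, 20/21, 1/5, -2.
Counting signs: 3 positive, 1 negative.
The rank is the number of nonzero pivots: 4.

4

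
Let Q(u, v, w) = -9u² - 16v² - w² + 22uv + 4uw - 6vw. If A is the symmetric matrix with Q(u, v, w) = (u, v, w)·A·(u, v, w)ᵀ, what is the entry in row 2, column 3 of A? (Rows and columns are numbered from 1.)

The coefficient of v·w in Q is -6. For a symmetric A this equals A[2,3] + A[3,2] = 2·A[2,3].
So A[2,3] = -6/2 = -3.

-3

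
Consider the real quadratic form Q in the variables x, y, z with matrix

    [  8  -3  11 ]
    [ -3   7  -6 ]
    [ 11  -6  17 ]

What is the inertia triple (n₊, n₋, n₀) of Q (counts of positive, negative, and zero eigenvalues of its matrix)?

An LDLᵀ factorisation of A has diagonal entries 8, 47/8, 60/47.
So there are 3 positive pivots.

(3, 0, 0)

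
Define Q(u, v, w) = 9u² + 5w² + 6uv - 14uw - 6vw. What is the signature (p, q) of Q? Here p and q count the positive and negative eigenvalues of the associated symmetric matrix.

The associated matrix is A = [[9, 3, -7], [3, 0, -3], [-7, -3, 5]].
Symmetric row and column elimination reduces A to a congruent diagonal form with pivots 9, -1, 0.
Counting signs: 1 positive, 1 negative, 1 zero.

(1, 1)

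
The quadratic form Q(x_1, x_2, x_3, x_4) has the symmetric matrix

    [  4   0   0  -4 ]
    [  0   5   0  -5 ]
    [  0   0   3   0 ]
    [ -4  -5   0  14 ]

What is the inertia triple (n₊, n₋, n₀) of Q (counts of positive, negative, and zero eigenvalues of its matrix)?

(4, 0, 0)

An LDLᵀ factorisation of A has diagonal entries 4, 5, 3, 5.
Counting signs: 4 positive.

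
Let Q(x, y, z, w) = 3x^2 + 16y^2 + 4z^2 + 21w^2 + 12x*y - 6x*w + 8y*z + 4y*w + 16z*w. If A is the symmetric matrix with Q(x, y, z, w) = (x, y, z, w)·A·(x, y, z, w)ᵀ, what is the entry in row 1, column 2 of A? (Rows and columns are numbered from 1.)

6

The coefficient of x·y in Q is 12. For a symmetric A this equals A[1,2] + A[2,1] = 2·A[1,2].
So A[1,2] = 12/2 = 6.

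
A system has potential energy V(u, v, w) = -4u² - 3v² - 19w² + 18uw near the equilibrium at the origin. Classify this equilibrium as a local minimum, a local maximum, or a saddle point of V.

saddle point

The Hessian at the origin is H = [[-8, 0, 18], [0, -6, 0], [18, 0, -38]].
Row-reducing H symmetrically gives the diagonal entries -8, -6, 5/2.
So there are 1 positive, 2 negative pivots.
H is indefinite, so the origin is a saddle point.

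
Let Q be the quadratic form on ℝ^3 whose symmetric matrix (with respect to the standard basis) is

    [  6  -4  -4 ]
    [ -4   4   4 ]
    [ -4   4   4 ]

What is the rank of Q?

Symmetric row and column elimination reduces A to a congruent diagonal form with pivots 6, 4/3, 0.
So there are 2 positive, 1 zero pivots.
The rank is the number of nonzero pivots: 2.

2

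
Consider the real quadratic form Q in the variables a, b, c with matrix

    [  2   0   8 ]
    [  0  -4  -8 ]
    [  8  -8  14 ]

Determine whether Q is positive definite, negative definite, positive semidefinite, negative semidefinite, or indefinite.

An LDLᵀ factorisation of A has diagonal entries 2, -4, -2.
So there are 1 positive, 2 negative pivots.
Hence Q is indefinite.

indefinite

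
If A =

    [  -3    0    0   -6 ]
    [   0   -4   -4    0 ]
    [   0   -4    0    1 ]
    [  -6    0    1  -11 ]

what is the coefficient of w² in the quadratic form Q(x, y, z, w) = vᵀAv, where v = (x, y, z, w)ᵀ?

The coefficient of w² is the diagonal entry A[4,4] = -11.

-11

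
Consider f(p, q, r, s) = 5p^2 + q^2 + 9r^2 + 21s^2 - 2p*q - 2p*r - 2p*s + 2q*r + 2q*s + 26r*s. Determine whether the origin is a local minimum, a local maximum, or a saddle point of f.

local minimum

The Hessian at the origin is H = [[10, -2, -2, -2], [-2, 2, 2, 2], [-2, 2, 18, 26], [-2, 2, 26, 42]].
An LDLᵀ factorisation of H has diagonal entries 10, 8/5, 16, 4.
Counting signs: 4 positive.
H is positive definite, so the origin is a strict local minimum.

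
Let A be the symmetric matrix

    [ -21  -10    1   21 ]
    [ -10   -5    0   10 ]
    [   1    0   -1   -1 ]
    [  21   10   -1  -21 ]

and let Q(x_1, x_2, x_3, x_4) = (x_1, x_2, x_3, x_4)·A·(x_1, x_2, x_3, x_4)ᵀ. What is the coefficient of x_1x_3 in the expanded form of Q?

The coefficient of x_1x_3 is A[1,3] + A[3,1] = 2·1 = 2.

2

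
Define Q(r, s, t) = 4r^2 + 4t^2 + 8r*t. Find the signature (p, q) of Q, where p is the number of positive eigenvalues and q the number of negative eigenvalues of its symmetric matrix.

(1, 0)

Write A = [[4, 0, 4], [0, 0, 0], [4, 0, 4]].
Row-reducing A symmetrically gives the diagonal entries 4, 0, 0.
That gives 1 positive, 2 zero pivots.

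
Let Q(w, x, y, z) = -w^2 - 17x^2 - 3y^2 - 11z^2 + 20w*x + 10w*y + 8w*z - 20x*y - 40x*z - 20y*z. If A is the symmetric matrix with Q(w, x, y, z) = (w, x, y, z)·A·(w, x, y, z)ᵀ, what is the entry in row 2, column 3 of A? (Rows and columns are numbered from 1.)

The coefficient of x·y in Q is -20. For a symmetric A this equals A[2,3] + A[3,2] = 2·A[2,3].
So A[2,3] = -20/2 = -10.

-10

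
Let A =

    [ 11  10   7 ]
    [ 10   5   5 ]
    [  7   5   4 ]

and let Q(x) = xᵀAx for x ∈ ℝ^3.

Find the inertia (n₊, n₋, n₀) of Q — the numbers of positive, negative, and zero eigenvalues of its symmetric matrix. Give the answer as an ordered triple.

(1, 1, 1)

Congruent diagonalization of A (simultaneous row and column reduction) yields pivots 11, -45/11, 0.
That gives 1 positive, 1 negative, 1 zero pivots.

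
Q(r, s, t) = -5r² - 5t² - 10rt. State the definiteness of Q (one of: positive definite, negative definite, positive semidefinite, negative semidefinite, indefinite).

The associated matrix is A = [[-5, 0, -5], [0, 0, 0], [-5, 0, -5]].
Row-reducing A symmetrically gives the diagonal entries -5, 0, 0.
Counting signs: 1 negative, 2 zero.
Hence Q is negative semidefinite.

negative semidefinite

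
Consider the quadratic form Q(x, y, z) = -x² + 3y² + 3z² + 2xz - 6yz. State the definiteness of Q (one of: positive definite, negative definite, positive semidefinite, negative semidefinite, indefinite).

indefinite

The associated matrix is A = [[-1, 0, 1], [0, 3, -3], [1, -3, 3]].
Applying the same elementary operations to the rows and columns of A produces a congruent diagonal matrix with entries -1, 3, 1.
Counting signs: 2 positive, 1 negative.
Hence Q is indefinite.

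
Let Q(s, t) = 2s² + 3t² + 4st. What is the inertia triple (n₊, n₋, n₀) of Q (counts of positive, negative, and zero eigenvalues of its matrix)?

(2, 0, 0)

The associated matrix is A = [[2, 2], [2, 3]].
Row-reducing A symmetrically gives the diagonal entries 2, 1.
That gives 2 positive pivots.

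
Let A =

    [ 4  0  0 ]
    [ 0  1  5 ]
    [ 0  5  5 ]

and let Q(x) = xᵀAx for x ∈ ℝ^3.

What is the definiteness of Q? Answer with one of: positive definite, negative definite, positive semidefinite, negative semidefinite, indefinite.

indefinite

Row-reducing A symmetrically gives the diagonal entries 4, 1, -20.
So there are 2 positive, 1 negative pivots.
Hence Q is indefinite.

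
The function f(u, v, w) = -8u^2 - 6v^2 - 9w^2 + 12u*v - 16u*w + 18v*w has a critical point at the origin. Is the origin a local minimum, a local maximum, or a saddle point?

The Hessian at the origin is H = [[-16, 12, -16], [12, -12, 18], [-16, 18, -18]].
Congruent diagonalization of H (simultaneous row and column reduction) yields pivots -16, -3, 10.
That gives 1 positive, 2 negative pivots.
H is indefinite, so the origin is a saddle point.

saddle point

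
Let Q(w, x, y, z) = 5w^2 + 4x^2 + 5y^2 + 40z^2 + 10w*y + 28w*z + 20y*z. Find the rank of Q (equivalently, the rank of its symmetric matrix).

4

The symmetric matrix is A = [[5, 0, 5, 14], [0, 4, 0, 0], [5, 0, 5, 10], [14, 0, 10, 40]].
Row reduction of A gives 4 nonzero rows, so rank A = 4.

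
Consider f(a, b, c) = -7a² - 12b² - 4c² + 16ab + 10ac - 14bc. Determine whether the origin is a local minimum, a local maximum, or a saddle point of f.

saddle point

The Hessian at the origin is H = [[-14, 16, 10], [16, -24, -14], [10, -14, -8]].
Congruent diagonalization of H (simultaneous row and column reduction) yields pivots -14, -40/7, 3/10.
So there are 1 positive, 2 negative pivots.
H is indefinite, so the origin is a saddle point.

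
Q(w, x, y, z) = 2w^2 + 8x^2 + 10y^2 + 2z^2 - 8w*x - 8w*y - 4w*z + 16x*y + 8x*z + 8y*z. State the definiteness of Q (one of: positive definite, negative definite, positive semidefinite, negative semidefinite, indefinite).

positive semidefinite

The symmetric matrix is A = [[2, -4, -4, -2], [-4, 8, 8, 4], [-4, 8, 10, 4], [-2, 4, 4, 2]].
Symmetric row and column elimination reduces A to a congruent diagonal form with pivots 2, 0, 2, 0.
That gives 2 positive, 2 zero pivots.
Hence Q is positive semidefinite.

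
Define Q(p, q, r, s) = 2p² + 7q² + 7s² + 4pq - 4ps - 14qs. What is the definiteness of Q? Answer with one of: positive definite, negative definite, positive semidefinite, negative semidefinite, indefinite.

The symmetric matrix is A = [[2, 2, 0, -2], [2, 7, 0, -7], [0, 0, 0, 0], [-2, -7, 0, 7]].
Row-reducing A symmetrically gives the diagonal entries 2, 5, 0, 0.
Counting signs: 2 positive, 2 zero.
Hence Q is positive semidefinite.

positive semidefinite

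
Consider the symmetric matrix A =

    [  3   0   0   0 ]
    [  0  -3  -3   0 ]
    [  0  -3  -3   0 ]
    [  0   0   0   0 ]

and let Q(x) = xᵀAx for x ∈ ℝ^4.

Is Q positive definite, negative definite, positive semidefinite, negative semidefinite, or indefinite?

indefinite

Row-reducing A symmetrically gives the diagonal entries 3, -3, 0, 0.
Counting signs: 1 positive, 1 negative, 2 zero.
Hence Q is indefinite.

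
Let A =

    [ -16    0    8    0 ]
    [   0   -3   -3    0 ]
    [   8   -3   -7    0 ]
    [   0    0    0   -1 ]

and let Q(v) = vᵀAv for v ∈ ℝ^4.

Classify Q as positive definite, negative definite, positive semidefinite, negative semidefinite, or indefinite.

negative semidefinite

Symmetric row and column elimination reduces A to a congruent diagonal form with pivots -16, -3, 0, -1.
So there are 3 negative, 1 zero pivots.
Hence Q is negative semidefinite.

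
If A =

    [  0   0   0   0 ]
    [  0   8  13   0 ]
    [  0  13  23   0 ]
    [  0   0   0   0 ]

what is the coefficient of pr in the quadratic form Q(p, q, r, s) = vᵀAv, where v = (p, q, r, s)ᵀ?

The coefficient of pr is A[1,3] + A[3,1] = 2·0 = 0.

0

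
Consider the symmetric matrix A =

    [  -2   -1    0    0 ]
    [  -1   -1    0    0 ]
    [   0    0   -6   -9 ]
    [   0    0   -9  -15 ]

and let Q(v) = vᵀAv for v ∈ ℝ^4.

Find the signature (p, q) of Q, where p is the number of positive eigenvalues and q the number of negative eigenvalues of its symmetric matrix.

Applying the same elementary operations to the rows and columns of A produces a congruent diagonal matrix with entries -2, -1/2, -6, -3/2.
Counting signs: 4 negative.

(0, 4)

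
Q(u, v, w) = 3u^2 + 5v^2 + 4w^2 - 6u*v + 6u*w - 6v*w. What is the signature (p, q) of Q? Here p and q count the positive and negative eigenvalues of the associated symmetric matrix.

(3, 0)

The associated matrix is A = [[3, -3, 3], [-3, 5, -3], [3, -3, 4]].
An LDLᵀ factorisation of A has diagonal entries 3, 2, 1.
That gives 3 positive pivots.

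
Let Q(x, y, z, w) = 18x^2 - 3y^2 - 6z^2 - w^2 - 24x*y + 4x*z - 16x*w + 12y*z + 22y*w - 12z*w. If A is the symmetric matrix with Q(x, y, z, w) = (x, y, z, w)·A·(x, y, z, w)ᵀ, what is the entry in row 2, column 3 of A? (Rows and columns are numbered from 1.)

6

The coefficient of y·z in Q is 12. For a symmetric A this equals A[2,3] + A[3,2] = 2·A[2,3].
So A[2,3] = 12/2 = 6.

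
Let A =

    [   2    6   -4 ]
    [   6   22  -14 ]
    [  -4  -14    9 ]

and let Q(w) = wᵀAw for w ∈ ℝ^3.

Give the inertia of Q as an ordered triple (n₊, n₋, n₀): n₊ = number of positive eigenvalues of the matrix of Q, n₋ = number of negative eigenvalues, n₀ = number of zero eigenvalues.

(2, 0, 1)

Congruent diagonalization of A (simultaneous row and column reduction) yields pivots 2, 4, 0.
So there are 2 positive, 1 zero pivots.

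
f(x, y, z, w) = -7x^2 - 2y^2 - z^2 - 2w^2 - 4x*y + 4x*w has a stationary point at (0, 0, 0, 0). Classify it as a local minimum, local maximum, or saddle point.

The Hessian at the origin is H = [[-14, -4, 0, 4], [-4, -4, 0, 0], [0, 0, -2, 0], [4, 0, 0, -4]].
Applying the same elementary operations to the rows and columns of H produces a congruent diagonal matrix with entries -14, -20/7, -2, -12/5.
That gives 4 negative pivots.
H is negative definite, so the origin is a strict local maximum.

local maximum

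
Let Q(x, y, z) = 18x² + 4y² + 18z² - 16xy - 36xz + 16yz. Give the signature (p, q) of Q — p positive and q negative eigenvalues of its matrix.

(2, 0)

The symmetric matrix is A = [[18, -8, -18], [-8, 4, 8], [-18, 8, 18]].
Congruent diagonalization of A (simultaneous row and column reduction) yields pivots 18, 4/9, 0.
So there are 2 positive, 1 zero pivots.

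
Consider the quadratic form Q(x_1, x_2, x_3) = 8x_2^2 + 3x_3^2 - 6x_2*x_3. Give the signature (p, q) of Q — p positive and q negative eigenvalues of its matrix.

(2, 0)

The symmetric matrix is A = [[0, 0, 0], [0, 8, -3], [0, -3, 3]].
Row-reducing A symmetrically gives the diagonal entries 0, 8, 15/8.
That gives 2 positive, 1 zero pivots.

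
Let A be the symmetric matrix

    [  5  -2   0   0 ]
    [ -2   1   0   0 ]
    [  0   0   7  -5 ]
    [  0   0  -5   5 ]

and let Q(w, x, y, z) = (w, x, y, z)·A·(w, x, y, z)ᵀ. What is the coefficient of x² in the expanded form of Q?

The coefficient of x² is the diagonal entry A[2,2] = 1.

1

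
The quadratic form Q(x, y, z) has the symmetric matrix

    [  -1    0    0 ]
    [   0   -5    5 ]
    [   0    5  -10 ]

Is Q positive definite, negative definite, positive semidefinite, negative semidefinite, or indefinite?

negative definite

Symmetric row and column elimination reduces A to a congruent diagonal form with pivots -1, -5, -5.
That gives 3 negative pivots.
Hence Q is negative definite.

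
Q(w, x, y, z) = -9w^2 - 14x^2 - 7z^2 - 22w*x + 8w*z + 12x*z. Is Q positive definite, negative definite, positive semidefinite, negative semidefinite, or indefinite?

negative semidefinite

The symmetric matrix is A = [[-9, -11, 0, 4], [-11, -14, 0, 6], [0, 0, 0, 0], [4, 6, 0, -7]].
Symmetric row and column elimination reduces A to a congruent diagonal form with pivots -9, -5/9, 0, -3.
That gives 3 negative, 1 zero pivots.
Hence Q is negative semidefinite.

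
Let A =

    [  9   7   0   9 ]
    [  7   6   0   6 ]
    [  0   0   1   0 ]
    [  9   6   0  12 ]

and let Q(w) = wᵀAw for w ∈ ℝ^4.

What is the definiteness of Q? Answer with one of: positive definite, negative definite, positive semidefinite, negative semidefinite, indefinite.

positive definite

Row-reducing A symmetrically gives the diagonal entries 9, 5/9, 1, 6/5.
Counting signs: 4 positive.
Hence Q is positive definite.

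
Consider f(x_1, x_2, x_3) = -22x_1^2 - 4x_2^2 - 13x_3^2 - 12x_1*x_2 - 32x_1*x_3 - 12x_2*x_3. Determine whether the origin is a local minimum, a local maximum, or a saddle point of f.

The Hessian at the origin is H = [[-44, -12, -32], [-12, -8, -12], [-32, -12, -26]].
An LDLᵀ factorisation of H has diagonal entries -44, -52/11, -6/13.
Counting signs: 3 negative.
H is negative definite, so the origin is a strict local maximum.

local maximum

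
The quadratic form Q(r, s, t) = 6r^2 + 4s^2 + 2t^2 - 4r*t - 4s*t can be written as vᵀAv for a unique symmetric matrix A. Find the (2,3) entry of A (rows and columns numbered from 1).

The coefficient of s·t in Q is -4. For a symmetric A this equals A[2,3] + A[3,2] = 2·A[2,3].
So A[2,3] = -4/2 = -2.

-2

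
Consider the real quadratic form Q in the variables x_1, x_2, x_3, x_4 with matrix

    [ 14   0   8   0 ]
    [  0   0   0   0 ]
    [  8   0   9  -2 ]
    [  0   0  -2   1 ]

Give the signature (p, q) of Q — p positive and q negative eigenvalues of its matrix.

(3, 0)

Row-reducing A symmetrically gives the diagonal entries 14, 0, 31/7, 3/31.
That gives 3 positive, 1 zero pivots.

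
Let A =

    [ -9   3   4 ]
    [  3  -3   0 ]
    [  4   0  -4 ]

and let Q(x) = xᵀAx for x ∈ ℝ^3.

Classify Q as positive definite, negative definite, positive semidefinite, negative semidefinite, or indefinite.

An LDLᵀ factorisation of A has diagonal entries -9, -2, -4/3.
That gives 3 negative pivots.
Hence Q is negative definite.

negative definite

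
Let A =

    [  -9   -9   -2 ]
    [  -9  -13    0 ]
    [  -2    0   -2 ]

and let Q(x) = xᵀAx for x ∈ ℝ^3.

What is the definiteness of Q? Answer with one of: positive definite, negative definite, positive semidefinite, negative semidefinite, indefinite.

negative definite

Leading principal minors: Δ_1 = -9, Δ_2 = 36, Δ_3 = -20.
The signs alternate starting with Δ_1 < 0, so by Sylvester's criterion Q is negative definite.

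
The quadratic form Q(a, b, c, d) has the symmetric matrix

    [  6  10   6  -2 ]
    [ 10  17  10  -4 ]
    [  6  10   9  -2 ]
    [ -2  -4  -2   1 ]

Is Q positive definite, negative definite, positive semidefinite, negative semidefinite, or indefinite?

Congruent diagonalization of A (simultaneous row and column reduction) yields pivots 6, 1/3, 3, -1.
Counting signs: 3 positive, 1 negative.
Hence Q is indefinite.

indefinite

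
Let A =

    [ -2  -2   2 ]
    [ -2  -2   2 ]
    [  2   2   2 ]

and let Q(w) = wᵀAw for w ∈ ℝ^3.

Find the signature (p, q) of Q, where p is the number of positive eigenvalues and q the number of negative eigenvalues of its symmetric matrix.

(1, 1)

Row-reducing A symmetrically gives the diagonal entries -2, 0, 4.
That gives 1 positive, 1 negative, 1 zero pivots.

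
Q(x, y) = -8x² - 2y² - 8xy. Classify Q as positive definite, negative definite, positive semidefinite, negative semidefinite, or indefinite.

The symmetric matrix is A = [[-8, -4], [-4, -2]].
Congruent diagonalization of A (simultaneous row and column reduction) yields pivots -8, 0.
So there are 1 negative, 1 zero pivots.
Hence Q is negative semidefinite.

negative semidefinite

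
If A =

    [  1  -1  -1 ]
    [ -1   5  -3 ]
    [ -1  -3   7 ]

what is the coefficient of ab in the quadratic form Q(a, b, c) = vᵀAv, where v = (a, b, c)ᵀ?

-2

The coefficient of ab is A[1,2] + A[2,1] = 2·(-1) = -2.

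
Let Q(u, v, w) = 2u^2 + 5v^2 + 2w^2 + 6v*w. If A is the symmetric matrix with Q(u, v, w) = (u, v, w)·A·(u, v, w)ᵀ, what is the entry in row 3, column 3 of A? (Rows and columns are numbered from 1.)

The coefficient of w^2 in Q is 2, and that is exactly A[3,3].

2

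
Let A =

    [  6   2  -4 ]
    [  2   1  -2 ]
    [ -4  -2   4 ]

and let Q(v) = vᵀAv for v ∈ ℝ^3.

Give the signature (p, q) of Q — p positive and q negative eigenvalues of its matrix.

(2, 0)

Congruent diagonalization of A (simultaneous row and column reduction) yields pivots 6, 1/3, 0.
That gives 2 positive, 1 zero pivots.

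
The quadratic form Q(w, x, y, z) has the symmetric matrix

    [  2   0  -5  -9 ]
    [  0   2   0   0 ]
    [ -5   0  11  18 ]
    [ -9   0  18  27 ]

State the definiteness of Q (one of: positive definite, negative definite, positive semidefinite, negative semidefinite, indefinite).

indefinite

Symmetric row and column elimination reduces A to a congruent diagonal form with pivots 2, 2, -3/2, 0.
That gives 2 positive, 1 negative, 1 zero pivots.
Hence Q is indefinite.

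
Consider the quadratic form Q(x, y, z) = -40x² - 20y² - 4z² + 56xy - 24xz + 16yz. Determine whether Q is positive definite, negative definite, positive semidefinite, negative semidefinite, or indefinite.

negative semidefinite

Write A = [[-40, 28, -12], [28, -20, 8], [-12, 8, -4]].
Congruent diagonalization of A (simultaneous row and column reduction) yields pivots -40, -2/5, 0.
That gives 2 negative, 1 zero pivots.
Hence Q is negative semidefinite.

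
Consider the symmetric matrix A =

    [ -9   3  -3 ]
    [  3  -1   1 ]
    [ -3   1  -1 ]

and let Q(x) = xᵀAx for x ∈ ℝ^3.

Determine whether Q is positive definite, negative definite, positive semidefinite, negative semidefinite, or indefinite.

Applying the same elementary operations to the rows and columns of A produces a congruent diagonal matrix with entries -9, 0, 0.
Counting signs: 1 negative, 2 zero.
Hence Q is negative semidefinite.

negative semidefinite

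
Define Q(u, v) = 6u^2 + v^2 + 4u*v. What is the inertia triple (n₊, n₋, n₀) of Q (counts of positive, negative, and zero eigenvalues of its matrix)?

Write A = [[6, 2], [2, 1]].
An LDLᵀ factorisation of A has diagonal entries 6, 1/3.
That gives 2 positive pivots.

(2, 0, 0)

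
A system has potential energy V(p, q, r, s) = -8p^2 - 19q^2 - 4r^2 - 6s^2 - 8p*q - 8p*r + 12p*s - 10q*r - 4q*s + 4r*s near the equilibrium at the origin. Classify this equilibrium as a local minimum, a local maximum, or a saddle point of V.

The Hessian at the origin is H = [[-16, -8, -8, 12], [-8, -38, -10, -4], [-8, -10, -8, 4], [12, -4, 4, -12]].
An LDLᵀ factorisation of H has diagonal entries -16, -34, -50/17, -1/25.
So there are 4 negative pivots.
H is negative definite, so the origin is a strict local maximum.

local maximum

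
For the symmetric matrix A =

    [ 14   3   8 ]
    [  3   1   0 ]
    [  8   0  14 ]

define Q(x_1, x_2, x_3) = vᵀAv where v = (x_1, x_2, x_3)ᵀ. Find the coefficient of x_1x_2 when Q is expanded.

6

The coefficient of x_1x_2 is A[1,2] + A[2,1] = 2·3 = 6.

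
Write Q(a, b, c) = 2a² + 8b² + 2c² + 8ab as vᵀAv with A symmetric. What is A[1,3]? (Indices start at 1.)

0

The coefficient of a·c in Q is 0. For a symmetric A this equals A[1,3] + A[3,1] = 2·A[1,3].
So A[1,3] = 0/2 = 0.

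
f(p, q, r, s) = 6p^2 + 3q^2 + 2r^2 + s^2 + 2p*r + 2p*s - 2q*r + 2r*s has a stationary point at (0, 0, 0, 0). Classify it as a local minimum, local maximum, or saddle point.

The Hessian at the origin is H = [[12, 0, 2, 2], [0, 6, -2, 0], [2, -2, 4, 2], [2, 0, 2, 2]].
Applying the same elementary operations to the rows and columns of H produces a congruent diagonal matrix with entries 12, 6, 3, 20/27.
That gives 4 positive pivots.
H is positive definite, so the origin is a strict local minimum.

local minimum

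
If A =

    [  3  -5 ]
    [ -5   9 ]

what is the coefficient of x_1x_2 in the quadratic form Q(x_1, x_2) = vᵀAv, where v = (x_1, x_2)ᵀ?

-10

The coefficient of x_1x_2 is A[1,2] + A[2,1] = 2·(-5) = -10.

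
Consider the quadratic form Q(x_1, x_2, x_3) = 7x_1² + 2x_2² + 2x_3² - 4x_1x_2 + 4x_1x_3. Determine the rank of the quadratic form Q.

The associated matrix is A = [[7, -2, 2], [-2, 2, 0], [2, 0, 2]].
Symmetric row and column elimination reduces A to a congruent diagonal form with pivots 7, 10/7, 6/5.
Counting signs: 3 positive.
The rank is the number of nonzero pivots: 3.

3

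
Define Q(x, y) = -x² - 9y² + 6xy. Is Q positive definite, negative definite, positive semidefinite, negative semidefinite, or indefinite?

negative semidefinite

The symmetric matrix is A = [[-1, 3], [3, -9]].
Symmetric row and column elimination reduces A to a congruent diagonal form with pivots -1, 0.
That gives 1 negative, 1 zero pivots.
Hence Q is negative semidefinite.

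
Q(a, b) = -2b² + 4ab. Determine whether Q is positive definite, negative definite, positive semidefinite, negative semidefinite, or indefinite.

The symmetric matrix of Q is [[0, 2], [2, -2]].
For the 2×2 matrix [[0, 2], [2, -2]]: det = 0·-2 − (2)² = -4, trace = -2.
det < 0 so the eigenvalues have opposite signs; the form is indefinite.

indefinite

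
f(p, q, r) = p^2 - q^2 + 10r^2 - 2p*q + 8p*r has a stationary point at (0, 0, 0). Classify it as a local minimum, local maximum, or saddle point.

The Hessian at the origin is H = [[2, -2, 8], [-2, -2, 0], [8, 0, 20]].
Symmetric row and column elimination reduces H to a congruent diagonal form with pivots 2, -4, 4.
So there are 2 positive, 1 negative pivots.
H is indefinite, so the origin is a saddle point.

saddle point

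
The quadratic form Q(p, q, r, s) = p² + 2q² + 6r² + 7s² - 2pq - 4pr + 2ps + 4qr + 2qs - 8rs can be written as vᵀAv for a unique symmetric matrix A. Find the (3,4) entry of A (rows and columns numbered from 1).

The coefficient of r·s in Q is -8. For a symmetric A this equals A[3,4] + A[4,3] = 2·A[3,4].
So A[3,4] = -8/2 = -4.

-4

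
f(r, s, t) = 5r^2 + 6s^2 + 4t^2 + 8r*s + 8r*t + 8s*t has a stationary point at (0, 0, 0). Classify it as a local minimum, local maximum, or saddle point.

local minimum

The Hessian at the origin is H = [[10, 8, 8], [8, 12, 8], [8, 8, 8]].
Congruent diagonalization of H (simultaneous row and column reduction) yields pivots 10, 28/5, 8/7.
Counting signs: 3 positive.
H is positive definite, so the origin is a strict local minimum.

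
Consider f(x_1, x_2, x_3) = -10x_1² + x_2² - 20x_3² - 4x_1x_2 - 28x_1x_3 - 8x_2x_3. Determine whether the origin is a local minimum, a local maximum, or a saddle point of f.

saddle point

The Hessian at the origin is H = [[-20, -4, -28], [-4, 2, -8], [-28, -8, -40]].
Congruent diagonalization of H (simultaneous row and column reduction) yields pivots -20, 14/5, -20/7.
Counting signs: 1 positive, 2 negative.
H is indefinite, so the origin is a saddle point.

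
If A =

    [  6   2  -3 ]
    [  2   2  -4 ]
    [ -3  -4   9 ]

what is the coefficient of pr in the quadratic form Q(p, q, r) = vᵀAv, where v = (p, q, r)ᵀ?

The coefficient of pr is A[1,3] + A[3,1] = 2·(-3) = -6.

-6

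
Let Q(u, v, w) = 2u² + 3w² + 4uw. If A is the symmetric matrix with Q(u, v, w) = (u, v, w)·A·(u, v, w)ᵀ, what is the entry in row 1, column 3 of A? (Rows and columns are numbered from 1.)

2

The coefficient of u·w in Q is 4. For a symmetric A this equals A[1,3] + A[3,1] = 2·A[1,3].
So A[1,3] = 4/2 = 2.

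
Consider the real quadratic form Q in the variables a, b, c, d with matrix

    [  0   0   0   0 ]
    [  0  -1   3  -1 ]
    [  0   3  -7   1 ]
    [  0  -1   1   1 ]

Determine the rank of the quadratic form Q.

2

Congruent diagonalization of A (simultaneous row and column reduction) yields pivots 0, -1, 2, 0.
That gives 1 positive, 1 negative, 2 zero pivots.
The rank is the number of nonzero pivots: 2.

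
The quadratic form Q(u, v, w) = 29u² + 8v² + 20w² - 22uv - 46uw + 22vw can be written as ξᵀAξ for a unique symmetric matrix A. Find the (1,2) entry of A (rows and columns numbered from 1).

-11

The coefficient of u·v in Q is -22. For a symmetric A this equals A[1,2] + A[2,1] = 2·A[1,2].
So A[1,2] = -22/2 = -11.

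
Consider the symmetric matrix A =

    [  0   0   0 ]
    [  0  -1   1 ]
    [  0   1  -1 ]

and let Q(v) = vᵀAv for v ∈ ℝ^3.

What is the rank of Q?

Symmetric row and column elimination reduces A to a congruent diagonal form with pivots 0, -1, 0.
So there are 1 negative, 2 zero pivots.
The rank is the number of nonzero pivots: 1.

1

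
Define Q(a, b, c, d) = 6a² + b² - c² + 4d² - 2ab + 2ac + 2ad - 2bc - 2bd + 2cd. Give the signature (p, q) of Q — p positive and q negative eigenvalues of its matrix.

(3, 1)

The symmetric matrix is A = [[6, -1, 1, 1], [-1, 1, -1, -1], [1, -1, -1, 1], [1, -1, 1, 4]].
Row-reducing A symmetrically gives the diagonal entries 6, 5/6, -2, 3.
That gives 3 positive, 1 negative pivots.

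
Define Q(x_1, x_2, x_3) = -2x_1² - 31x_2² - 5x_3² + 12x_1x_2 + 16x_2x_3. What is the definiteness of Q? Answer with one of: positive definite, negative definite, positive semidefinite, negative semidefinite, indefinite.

The symmetric matrix is A = [[-2, 6, 0], [6, -31, 8], [0, 8, -5]].
Applying the same elementary operations to the rows and columns of A produces a congruent diagonal matrix with entries -2, -13, -1/13.
Counting signs: 3 negative.
Hence Q is negative definite.

negative definite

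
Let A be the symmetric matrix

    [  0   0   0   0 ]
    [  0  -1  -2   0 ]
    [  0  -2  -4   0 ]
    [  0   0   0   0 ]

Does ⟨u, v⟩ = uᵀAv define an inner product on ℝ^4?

no

Row-reducing A symmetrically gives the diagonal entries 0, -1, 0, 0.
So there are 1 negative, 3 zero pivots.
Hence Q is negative semidefinite.
⟨·,·⟩ is an inner product exactly when A is positive definite.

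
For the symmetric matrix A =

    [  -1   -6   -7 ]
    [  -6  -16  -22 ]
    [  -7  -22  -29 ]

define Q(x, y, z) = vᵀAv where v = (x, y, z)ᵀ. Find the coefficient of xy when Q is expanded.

-12

The coefficient of xy is A[1,2] + A[2,1] = 2·(-6) = -12.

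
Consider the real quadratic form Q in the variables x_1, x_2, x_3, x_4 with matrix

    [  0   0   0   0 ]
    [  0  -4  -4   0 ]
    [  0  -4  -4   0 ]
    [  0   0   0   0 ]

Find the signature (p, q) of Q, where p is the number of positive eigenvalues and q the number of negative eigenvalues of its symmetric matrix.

Applying the same elementary operations to the rows and columns of A produces a congruent diagonal matrix with entries 0, -4, 0, 0.
Counting signs: 1 negative, 3 zero.

(0, 1)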